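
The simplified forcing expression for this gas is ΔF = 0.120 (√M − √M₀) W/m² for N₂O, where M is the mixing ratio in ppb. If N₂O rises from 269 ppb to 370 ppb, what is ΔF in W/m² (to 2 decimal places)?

ΔF = 0.34 W/m²

N₂O: 0.120 × (√370 − √269) = 0.120 × (19.2354 − 16.4012) = 0.120 × 2.8342 = 0.3401 W/m².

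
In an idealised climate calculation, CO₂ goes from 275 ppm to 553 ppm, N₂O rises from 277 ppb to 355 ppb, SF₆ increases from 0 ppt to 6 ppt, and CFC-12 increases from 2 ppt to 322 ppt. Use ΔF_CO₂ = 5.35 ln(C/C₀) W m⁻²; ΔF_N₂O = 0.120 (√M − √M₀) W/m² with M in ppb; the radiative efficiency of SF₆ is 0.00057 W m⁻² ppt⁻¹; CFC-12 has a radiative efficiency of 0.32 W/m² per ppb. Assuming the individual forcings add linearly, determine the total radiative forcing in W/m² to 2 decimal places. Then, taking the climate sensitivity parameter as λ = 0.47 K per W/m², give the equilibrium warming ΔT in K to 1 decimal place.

ΔF = 4.11 W/m²; ΔT = 1.9 K

CO₂: 5.35 × ln(553/275) = 5.35 × ln(2.01091) = 5.35 × 0.69859 = 3.7375 W/m².
N₂O: 0.120 × (√355 − √277) = 0.120 × (18.8414 − 16.6433) = 0.120 × 2.1981 = 0.2638 W/m².
SF₆: ΔF = 0.00057 × (6 − 0) = 0.00057 × 6 = 0.0034 W/m².
CFC-12: Δ = 322 − 2 = 320 ppt = 0.320 ppb; ΔF = 0.32 × 0.320 = 0.1024 W/m².
Total ΔF = 3.7375 + 0.2638 + 0.0034 + 0.1024 = 4.1071 W/m².
ΔT = λ ΔF = 0.47 × 4.11 = 1.9317 K.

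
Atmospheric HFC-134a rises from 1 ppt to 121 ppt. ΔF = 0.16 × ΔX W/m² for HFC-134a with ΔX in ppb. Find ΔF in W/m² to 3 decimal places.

HFC-134a: Δ = 121 − 1 = 120 ppt = 0.120 ppb; ΔF = 0.16 × 0.120 = 0.0192 W/m².

ΔF = 0.019 W/m²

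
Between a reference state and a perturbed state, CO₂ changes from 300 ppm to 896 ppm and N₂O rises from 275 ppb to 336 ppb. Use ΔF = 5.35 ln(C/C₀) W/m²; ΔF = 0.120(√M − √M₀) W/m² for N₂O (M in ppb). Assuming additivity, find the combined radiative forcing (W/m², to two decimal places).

CO₂: 5.35 × ln(896/300) = 5.35 × ln(2.98667) = 5.35 × 1.09416 = 5.8538 W/m².
N₂O: 0.120 × (√336 − √275) = 0.120 × (18.3303 − 16.5831) = 0.120 × 1.7472 = 0.2097 W/m².
Total ΔF = 5.8538 + 0.2097 = 6.0635 W/m².

ΔF = 6.06 W/m²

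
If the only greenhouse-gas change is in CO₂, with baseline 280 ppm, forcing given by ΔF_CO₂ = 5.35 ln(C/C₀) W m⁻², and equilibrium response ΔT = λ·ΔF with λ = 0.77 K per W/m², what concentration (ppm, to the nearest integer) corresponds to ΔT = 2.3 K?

Required forcing: ΔF = ΔT/λ = 2.3/0.77 = 2.9870 W/m².
Then ln(C/280) = ΔF/5.35 = 2.9870/5.35 = 0.55832.
So C = 280 × e^0.55832 = 280 × 1.74773 = 489.36 ppm.

C ≈ 489 ppm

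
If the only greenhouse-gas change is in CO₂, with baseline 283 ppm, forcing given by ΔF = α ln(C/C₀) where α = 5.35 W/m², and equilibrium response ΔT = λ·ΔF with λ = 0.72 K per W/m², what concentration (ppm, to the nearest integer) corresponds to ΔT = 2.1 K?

Required forcing: ΔF = ΔT/λ = 2.1/0.72 = 2.9167 W/m².
Then ln(C/283) = ΔF/5.35 = 2.9167/5.35 = 0.54518.
So C = 283 × e^0.54518 = 283 × 1.72492 = 488.15 ppm.

C ≈ 488 ppm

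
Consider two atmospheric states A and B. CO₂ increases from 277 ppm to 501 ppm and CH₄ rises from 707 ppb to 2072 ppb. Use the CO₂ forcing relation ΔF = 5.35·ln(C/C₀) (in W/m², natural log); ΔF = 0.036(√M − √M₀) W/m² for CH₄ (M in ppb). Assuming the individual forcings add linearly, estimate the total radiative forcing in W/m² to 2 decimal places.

CO₂: 5.35 × ln(501/277) = 5.35 × ln(1.80866) = 5.35 × 0.59259 = 3.1704 W/m².
CH₄: 0.036 × (√2072 − √707) = 0.036 × (45.5192 − 26.5895) = 0.036 × 18.9297 = 0.6815 W/m².
Total ΔF = 3.1704 + 0.6815 = 3.8519 W/m².

ΔF = 3.85 W/m²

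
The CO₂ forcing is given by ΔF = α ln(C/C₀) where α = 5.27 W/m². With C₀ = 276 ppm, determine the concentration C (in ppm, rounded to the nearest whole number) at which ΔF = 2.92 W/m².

C ≈ 480 ppm

Set 5.27 ln(C/276) = 2.92, so ln(C/276) = 2.92/5.27 = 0.55408.
Then C/276 = e^0.55408 = 1.74034, giving C = 276 × 1.74034 = 480.33 ppm.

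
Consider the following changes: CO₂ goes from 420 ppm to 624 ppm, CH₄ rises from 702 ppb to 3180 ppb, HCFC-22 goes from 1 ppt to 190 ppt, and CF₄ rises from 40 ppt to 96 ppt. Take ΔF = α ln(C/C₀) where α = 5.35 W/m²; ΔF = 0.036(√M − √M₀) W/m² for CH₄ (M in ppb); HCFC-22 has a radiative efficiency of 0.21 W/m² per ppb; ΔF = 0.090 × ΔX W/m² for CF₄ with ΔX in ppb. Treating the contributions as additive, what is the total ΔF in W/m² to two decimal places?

CO₂: 5.35 × ln(624/420) = 5.35 × ln(1.48571) = 5.35 × 0.39589 = 2.1180 W/m².
CH₄: 0.036 × (√3180 − √702) = 0.036 × (56.3915 − 26.4953) = 0.036 × 29.8962 = 1.0763 W/m².
HCFC-22: Δ = 190 − 1 = 189 ppt = 0.189 ppb; ΔF = 0.21 × 0.189 = 0.0397 W/m².
CF₄: Δ = 96 − 40 = 56 ppt = 0.056 ppb; ΔF = 0.090 × 0.056 = 0.0050 W/m².
Total ΔF = 2.1180 + 1.0763 + 0.0397 + 0.0050 = 3.2390 W/m².

ΔF = 3.24 W/m²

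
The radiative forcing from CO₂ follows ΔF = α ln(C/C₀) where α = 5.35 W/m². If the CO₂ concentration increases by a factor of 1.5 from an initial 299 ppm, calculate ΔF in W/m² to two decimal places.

ΔF = 2.17 W/m²

Because the forcing depends only on the ratio C/C₀, the initial concentration does not enter.
ΔF = 5.35 × ln(1.5) = 5.35 × 0.40547 = 2.1693 W/m².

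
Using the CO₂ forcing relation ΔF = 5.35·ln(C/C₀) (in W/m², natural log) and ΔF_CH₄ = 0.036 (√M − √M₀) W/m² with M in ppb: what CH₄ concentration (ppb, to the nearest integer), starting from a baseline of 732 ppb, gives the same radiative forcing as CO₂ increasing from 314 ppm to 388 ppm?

M ≈ 3423 ppb

CO₂ forcing: 5.35 × ln(388/314) = 5.35 × 0.211612 = 1.13212 W/m².
Set 0.036(√M − √732) = 1.13212: √M = 1.13212/0.036 + √732 = 31.4478 + 27.0555 = 58.5033.
M = (58.5033)² = 3422.64 ppb.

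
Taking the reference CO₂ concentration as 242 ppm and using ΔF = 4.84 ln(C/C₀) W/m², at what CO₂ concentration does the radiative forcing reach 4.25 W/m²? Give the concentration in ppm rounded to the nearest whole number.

Set 4.84 ln(C/242) = 4.25, so ln(C/242) = 4.25/4.84 = 0.87810.
Then C/242 = e^0.87810 = 2.40632, giving C = 242 × 2.40632 = 582.33 ppm.

C ≈ 582 ppm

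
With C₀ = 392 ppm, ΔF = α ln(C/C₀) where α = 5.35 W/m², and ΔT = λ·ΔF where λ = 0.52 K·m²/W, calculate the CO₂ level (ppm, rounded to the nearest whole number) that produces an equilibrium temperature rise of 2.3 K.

C ≈ 896 ppm

Required forcing: ΔF = ΔT/λ = 2.3/0.52 = 4.4231 W/m².
Then ln(C/392) = ΔF/5.35 = 4.4231/5.35 = 0.82675.
So C = 392 × e^0.82675 = 392 × 2.28588 = 896.06 ppm.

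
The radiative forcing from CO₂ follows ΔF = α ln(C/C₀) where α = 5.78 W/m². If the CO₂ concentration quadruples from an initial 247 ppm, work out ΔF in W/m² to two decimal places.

ΔF = 5.78 × ln(4) = 5.78 × 1.38629 = 8.0128 W/m².

ΔF = 8.01 W/m²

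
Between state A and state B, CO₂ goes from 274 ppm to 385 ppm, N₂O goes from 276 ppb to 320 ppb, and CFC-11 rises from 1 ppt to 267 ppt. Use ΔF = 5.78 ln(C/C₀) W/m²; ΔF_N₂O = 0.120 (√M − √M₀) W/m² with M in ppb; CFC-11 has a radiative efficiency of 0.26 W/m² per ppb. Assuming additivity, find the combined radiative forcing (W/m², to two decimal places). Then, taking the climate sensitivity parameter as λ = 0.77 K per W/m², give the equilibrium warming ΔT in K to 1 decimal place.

ΔF = 2.19 W/m²; ΔT = 1.7 K

CO₂: 5.78 × ln(385/274) = 5.78 × ln(1.40511) = 5.78 × 0.34012 = 1.9659 W/m².
N₂O: 0.120 × (√320 − √276) = 0.120 × (17.8885 − 16.6132) = 0.120 × 1.2753 = 0.1530 W/m².
CFC-11: Δ = 267 − 1 = 266 ppt = 0.266 ppb; ΔF = 0.26 × 0.266 = 0.0692 W/m².
Total ΔF = 1.9659 + 0.1530 + 0.0692 = 2.1881 W/m².
ΔT = λ ΔF = 0.77 × 2.19 = 1.6863 K.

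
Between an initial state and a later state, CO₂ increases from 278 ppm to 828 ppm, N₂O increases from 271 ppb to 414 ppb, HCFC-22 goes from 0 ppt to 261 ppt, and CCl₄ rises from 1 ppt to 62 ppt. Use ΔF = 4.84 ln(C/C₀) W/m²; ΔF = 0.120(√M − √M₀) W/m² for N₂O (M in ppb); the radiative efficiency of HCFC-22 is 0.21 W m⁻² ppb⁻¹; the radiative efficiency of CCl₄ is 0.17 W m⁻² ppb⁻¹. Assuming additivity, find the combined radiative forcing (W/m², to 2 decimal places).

CO₂: 4.84 × ln(828/278) = 4.84 × ln(2.97842) = 4.84 × 1.09139 = 5.2823 W/m².
N₂O: 0.120 × (√414 − √271) = 0.120 × (20.3470 − 16.4621) = 0.120 × 3.8849 = 0.4662 W/m².
HCFC-22: Δ = 261 − 0 = 261 ppt = 0.261 ppb; ΔF = 0.21 × 0.261 = 0.0548 W/m².
CCl₄: Δ = 62 − 1 = 61 ppt = 0.061 ppb; ΔF = 0.17 × 0.061 = 0.0104 W/m².
Total ΔF = 5.2823 + 0.4662 + 0.0548 + 0.0104 = 5.8137 W/m².

ΔF = 5.81 W/m²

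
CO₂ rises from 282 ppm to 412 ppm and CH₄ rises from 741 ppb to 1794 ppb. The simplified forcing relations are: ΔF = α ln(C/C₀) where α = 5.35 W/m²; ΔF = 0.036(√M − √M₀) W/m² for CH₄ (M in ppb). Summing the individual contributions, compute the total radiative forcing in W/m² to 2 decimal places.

ΔF = 2.57 W/m²

CO₂: 5.35 × ln(412/282) = 5.35 × ln(1.46099) = 5.35 × 0.37911 = 2.0282 W/m².
CH₄: 0.036 × (√1794 − √741) = 0.036 × (42.3556 − 27.2213) = 0.036 × 15.1343 = 0.5448 W/m².
Total ΔF = 2.0282 + 0.5448 = 2.5730 W/m².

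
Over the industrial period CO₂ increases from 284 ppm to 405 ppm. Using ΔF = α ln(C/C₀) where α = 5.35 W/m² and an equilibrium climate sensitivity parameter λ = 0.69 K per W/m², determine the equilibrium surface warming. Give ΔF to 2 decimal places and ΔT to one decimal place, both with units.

ΔF = 1.90 W/m²; ΔT = 1.3 K

CO₂: 5.35 × ln(405/284) = 5.35 × ln(1.42606) = 5.35 × 0.35492 = 1.8988 W/m².
ΔT = λ ΔF = 0.69 × 1.90 = 1.3110 K.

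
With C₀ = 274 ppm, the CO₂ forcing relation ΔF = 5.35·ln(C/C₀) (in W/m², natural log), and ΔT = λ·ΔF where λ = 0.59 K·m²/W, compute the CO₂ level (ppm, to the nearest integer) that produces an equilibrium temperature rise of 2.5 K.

C ≈ 605 ppm

Required forcing: ΔF = ΔT/λ = 2.5/0.59 = 4.2373 W/m².
Then ln(C/274) = ΔF/5.35 = 4.2373/5.35 = 0.79202.
So C = 274 × e^0.79202 = 274 × 2.20785 = 604.95 ppm.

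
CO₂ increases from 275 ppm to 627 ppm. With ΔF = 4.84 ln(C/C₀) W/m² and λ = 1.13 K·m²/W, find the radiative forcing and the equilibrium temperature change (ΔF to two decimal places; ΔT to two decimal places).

CO₂: 4.84 × ln(627/275) = 4.84 × ln(2.28000) = 4.84 × 0.82418 = 3.9890 W/m².
ΔT = λ ΔF = 1.13 × 3.99 = 4.5087 K.

ΔF = 3.99 W/m²; ΔT = 4.51 K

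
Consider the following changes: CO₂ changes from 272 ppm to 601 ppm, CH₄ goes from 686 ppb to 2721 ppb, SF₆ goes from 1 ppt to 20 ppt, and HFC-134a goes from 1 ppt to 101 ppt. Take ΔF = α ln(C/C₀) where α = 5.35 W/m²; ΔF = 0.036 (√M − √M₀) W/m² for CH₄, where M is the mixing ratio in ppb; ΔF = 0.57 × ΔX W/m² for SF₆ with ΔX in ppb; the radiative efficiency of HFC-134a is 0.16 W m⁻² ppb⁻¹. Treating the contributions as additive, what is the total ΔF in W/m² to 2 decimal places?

CO₂: 5.35 × ln(601/272) = 5.35 × ln(2.20956) = 5.35 × 0.79279 = 4.2414 W/m².
CH₄: 0.036 × (√2721 − √686) = 0.036 × (52.1632 − 26.1916) = 0.036 × 25.9716 = 0.9350 W/m².
SF₆: Δ = 20 − 1 = 19 ppt = 0.019 ppb; ΔF = 0.57 × 0.019 = 0.0108 W/m².
HFC-134a: Δ = 101 − 1 = 100 ppt = 0.100 ppb; ΔF = 0.16 × 0.100 = 0.0160 W/m².
Total ΔF = 4.2414 + 0.9350 + 0.0108 + 0.0160 = 5.2032 W/m².

ΔF = 5.20 W/m²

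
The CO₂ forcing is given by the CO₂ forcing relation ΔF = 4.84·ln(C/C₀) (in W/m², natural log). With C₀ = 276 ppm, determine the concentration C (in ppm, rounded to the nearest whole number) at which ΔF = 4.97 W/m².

Set 4.84 ln(C/276) = 4.97, so ln(C/276) = 4.97/4.84 = 1.02686.
Then C/276 = e^1.02686 = 2.79228, giving C = 276 × 2.79228 = 770.67 ppm.

C ≈ 771 ppm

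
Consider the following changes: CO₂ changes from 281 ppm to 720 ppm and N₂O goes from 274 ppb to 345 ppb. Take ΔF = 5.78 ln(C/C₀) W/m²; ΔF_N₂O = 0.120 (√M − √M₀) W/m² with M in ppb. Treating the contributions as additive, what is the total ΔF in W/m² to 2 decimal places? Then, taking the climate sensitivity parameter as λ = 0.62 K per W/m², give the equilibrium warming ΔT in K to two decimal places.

ΔF = 5.68 W/m²; ΔT = 3.52 K

CO₂: 5.78 × ln(720/281) = 5.78 × ln(2.56228) = 5.78 × 0.94090 = 5.4384 W/m².
N₂O: 0.120 × (√345 − √274) = 0.120 × (18.5742 − 16.5529) = 0.120 × 2.0213 = 0.2426 W/m².
Total ΔF = 5.4384 + 0.2426 = 5.6810 W/m².
ΔT = λ ΔF = 0.62 × 5.68 = 3.5216 K.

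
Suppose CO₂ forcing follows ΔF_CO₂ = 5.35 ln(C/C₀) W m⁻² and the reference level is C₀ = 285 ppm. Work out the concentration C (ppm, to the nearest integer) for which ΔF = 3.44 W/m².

Set 5.35 ln(C/285) = 3.44, so ln(C/285) = 3.44/5.35 = 0.64299.
Then C/285 = e^0.64299 = 1.90216, giving C = 285 × 1.90216 = 542.12 ppm.

C ≈ 542 ppm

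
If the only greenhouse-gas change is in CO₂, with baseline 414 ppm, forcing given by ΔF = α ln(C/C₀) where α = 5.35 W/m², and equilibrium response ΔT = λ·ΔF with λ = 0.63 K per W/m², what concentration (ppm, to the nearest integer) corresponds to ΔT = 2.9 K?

C ≈ 979 ppm

Required forcing: ΔF = ΔT/λ = 2.9/0.63 = 4.6032 W/m².
Then ln(C/414) = ΔF/5.35 = 4.6032/5.35 = 0.86041.
So C = 414 × e^0.86041 = 414 × 2.36413 = 978.75 ppm.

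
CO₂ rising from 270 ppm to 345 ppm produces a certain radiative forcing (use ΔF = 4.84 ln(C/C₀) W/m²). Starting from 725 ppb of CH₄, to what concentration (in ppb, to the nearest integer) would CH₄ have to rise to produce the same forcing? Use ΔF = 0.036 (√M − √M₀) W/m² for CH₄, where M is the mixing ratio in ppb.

M ≈ 3586 ppb

CO₂ forcing: 4.84 × ln(345/270) = 4.84 × 0.245122 = 1.18639 W/m².
Set 0.036(√M − √725) = 1.18639: √M = 1.18639/0.036 + √725 = 32.9553 + 26.9258 = 59.8811.
M = (59.8811)² = 3585.75 ppb.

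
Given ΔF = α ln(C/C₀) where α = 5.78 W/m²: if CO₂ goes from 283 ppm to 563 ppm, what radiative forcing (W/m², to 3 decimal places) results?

CO₂ absorption bands are partially saturated, so forcing scales with the logarithm of the concentration ratio.
CO₂: 5.78 × ln(563/283) = 5.78 × ln(1.98940) = 5.78 × 0.68783 = 3.9757 W/m².

ΔF = 3.976 W/m²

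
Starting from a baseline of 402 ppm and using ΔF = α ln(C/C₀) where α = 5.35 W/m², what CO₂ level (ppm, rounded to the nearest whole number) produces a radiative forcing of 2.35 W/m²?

C ≈ 624 ppm

Set 5.35 ln(C/402) = 2.35, so ln(C/402) = 2.35/5.35 = 0.43925.
Then C/402 = e^0.43925 = 1.55154, giving C = 402 × 1.55154 = 623.72 ppm.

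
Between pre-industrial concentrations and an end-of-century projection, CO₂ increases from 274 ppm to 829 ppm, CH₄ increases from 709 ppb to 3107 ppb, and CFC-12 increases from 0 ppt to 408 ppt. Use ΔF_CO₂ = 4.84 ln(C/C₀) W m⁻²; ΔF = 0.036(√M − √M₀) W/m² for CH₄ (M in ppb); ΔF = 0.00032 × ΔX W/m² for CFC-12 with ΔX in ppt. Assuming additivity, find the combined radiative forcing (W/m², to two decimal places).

CO₂: 4.84 × ln(829/274) = 4.84 × ln(3.02555) = 4.84 × 1.10709 = 5.3583 W/m².
CH₄: 0.036 × (√3107 − √709) = 0.036 × (55.7405 − 26.6271) = 0.036 × 29.1134 = 1.0481 W/m².
CFC-12: ΔF = 0.00032 × (408 − 0) = 0.00032 × 408 = 0.1306 W/m².
Total ΔF = 5.3583 + 1.0481 + 0.1306 = 6.5370 W/m².

ΔF = 6.54 W/m²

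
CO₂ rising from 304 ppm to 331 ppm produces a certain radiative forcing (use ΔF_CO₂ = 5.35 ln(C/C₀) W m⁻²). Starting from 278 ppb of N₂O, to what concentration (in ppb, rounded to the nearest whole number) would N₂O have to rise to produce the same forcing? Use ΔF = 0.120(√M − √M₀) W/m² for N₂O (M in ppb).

CO₂ forcing: 5.35 × ln(331/304) = 5.35 × 0.085091 = 0.45524 W/m².
Set 0.120(√M − √278) = 0.45524: √M = 0.45524/0.120 + √278 = 3.7937 + 16.6733 = 20.4670.
M = (20.4670)² = 418.90 ppb.

M ≈ 419 ppb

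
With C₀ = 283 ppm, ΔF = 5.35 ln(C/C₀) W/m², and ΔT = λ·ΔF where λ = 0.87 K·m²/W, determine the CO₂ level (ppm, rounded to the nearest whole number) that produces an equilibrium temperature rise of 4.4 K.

Required forcing: ΔF = ΔT/λ = 4.4/0.87 = 5.0575 W/m².
Then ln(C/283) = ΔF/5.35 = 5.0575/5.35 = 0.94533.
So C = 283 × e^0.94533 = 283 × 2.57366 = 728.35 ppm.

C ≈ 728 ppm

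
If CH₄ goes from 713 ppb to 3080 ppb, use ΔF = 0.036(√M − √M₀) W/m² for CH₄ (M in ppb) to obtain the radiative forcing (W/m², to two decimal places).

ΔF = 1.04 W/m²

CH₄: 0.036 × (√3080 − √713) = 0.036 × (55.4977 − 26.7021) = 0.036 × 28.7956 = 1.0366 W/m².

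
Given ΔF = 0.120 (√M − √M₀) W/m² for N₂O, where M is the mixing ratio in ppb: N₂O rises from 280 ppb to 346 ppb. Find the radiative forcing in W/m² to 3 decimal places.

N₂O: 0.120 × (√346 − √280) = 0.120 × (18.6011 − 16.7332) = 0.120 × 1.8679 = 0.2241 W/m².

ΔF = 0.224 W/m²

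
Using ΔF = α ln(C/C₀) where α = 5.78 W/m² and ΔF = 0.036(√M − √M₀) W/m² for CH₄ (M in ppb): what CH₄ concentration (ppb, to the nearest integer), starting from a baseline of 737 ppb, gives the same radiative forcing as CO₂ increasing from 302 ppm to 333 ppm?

M ≈ 1835 ppb

CO₂ forcing: 5.78 × ln(333/302) = 5.78 × 0.097715 = 0.56479 W/m².
Set 0.036(√M − √737) = 0.56479: √M = 0.56479/0.036 + √737 = 15.6886 + 27.1477 = 42.8363.
M = (42.8363)² = 1834.95 ppb.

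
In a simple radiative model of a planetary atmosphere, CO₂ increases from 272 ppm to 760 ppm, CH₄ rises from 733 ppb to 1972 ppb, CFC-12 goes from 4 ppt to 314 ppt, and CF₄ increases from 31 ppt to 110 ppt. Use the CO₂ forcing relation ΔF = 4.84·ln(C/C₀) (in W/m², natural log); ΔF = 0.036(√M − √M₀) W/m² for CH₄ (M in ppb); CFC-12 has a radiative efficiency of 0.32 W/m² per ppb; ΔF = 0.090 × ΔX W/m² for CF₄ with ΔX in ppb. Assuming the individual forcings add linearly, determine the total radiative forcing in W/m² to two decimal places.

ΔF = 5.70 W/m²

CO₂: 4.84 × ln(760/272) = 4.84 × ln(2.79412) = 4.84 × 1.02752 = 4.9732 W/m².
CH₄: 0.036 × (√1972 − √733) = 0.036 × (44.4072 − 27.0740) = 0.036 × 17.3332 = 0.6240 W/m².
CFC-12: Δ = 314 − 4 = 310 ppt = 0.310 ppb; ΔF = 0.32 × 0.310 = 0.0992 W/m².
CF₄: Δ = 110 − 31 = 79 ppt = 0.079 ppb; ΔF = 0.090 × 0.079 = 0.0071 W/m².
Total ΔF = 4.9732 + 0.6240 + 0.0992 + 0.0071 = 5.7035 W/m².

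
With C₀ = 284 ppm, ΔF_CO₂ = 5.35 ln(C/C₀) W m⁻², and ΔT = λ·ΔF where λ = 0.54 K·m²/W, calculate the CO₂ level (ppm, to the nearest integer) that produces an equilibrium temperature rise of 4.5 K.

Required forcing: ΔF = ΔT/λ = 4.5/0.54 = 8.3333 W/m².
Then ln(C/284) = ΔF/5.35 = 8.3333/5.35 = 1.55763.
So C = 284 × e^1.55763 = 284 × 4.74756 = 1348.31 ppm.

C ≈ 1348 ppm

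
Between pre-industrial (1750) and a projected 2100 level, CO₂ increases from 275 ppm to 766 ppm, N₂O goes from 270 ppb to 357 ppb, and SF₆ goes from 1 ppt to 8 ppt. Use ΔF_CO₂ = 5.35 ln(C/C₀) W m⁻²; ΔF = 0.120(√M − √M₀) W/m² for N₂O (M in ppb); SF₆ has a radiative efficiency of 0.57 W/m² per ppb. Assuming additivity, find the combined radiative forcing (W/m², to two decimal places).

CO₂: 5.35 × ln(766/275) = 5.35 × ln(2.78545) = 5.35 × 1.02441 = 5.4806 W/m².
N₂O: 0.120 × (√357 − √270) = 0.120 × (18.8944 − 16.4317) = 0.120 × 2.4627 = 0.2955 W/m².
SF₆: Δ = 8 − 1 = 7 ppt = 0.007 ppb; ΔF = 0.57 × 0.007 = 0.0040 W/m².
Total ΔF = 5.4806 + 0.2955 + 0.0040 = 5.7801 W/m².

ΔF = 5.78 W/m²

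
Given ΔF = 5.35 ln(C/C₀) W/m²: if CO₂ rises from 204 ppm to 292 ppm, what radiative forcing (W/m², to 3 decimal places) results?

CO₂: 5.35 × ln(292/204) = 5.35 × ln(1.43137) = 5.35 × 0.35863 = 1.9187 W/m².

ΔF = 1.919 W/m²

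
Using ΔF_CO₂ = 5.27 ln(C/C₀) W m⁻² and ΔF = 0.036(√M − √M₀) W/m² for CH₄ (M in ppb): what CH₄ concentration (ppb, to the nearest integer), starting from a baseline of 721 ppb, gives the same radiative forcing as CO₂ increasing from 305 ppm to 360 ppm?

M ≈ 2613 ppb

CO₂ forcing: 5.27 × ln(360/305) = 5.27 × 0.165792 = 0.87372 W/m².
Set 0.036(√M − √721) = 0.87372: √M = 0.87372/0.036 + √721 = 24.2700 + 26.8514 = 51.1214.
M = (51.1214)² = 2613.40 ppb.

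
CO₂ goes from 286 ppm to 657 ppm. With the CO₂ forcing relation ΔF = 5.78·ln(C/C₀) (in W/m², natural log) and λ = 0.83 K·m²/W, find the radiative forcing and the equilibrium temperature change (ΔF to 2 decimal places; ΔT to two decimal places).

ΔF = 4.81 W/m²; ΔT = 3.99 K

CO₂: 5.78 × ln(657/286) = 5.78 × ln(2.29720) = 5.78 × 0.83169 = 4.8072 W/m².
ΔT = λ ΔF = 0.83 × 4.81 = 3.9923 K.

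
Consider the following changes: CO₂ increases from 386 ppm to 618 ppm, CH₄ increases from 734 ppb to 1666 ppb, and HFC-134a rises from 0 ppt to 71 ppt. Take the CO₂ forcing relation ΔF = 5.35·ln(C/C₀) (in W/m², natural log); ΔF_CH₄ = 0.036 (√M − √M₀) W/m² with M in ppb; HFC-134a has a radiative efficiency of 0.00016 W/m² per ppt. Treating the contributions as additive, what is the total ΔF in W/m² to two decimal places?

ΔF = 3.02 W/m²

CO₂: 5.35 × ln(618/386) = 5.35 × ln(1.60104) = 5.35 × 0.47065 = 2.5180 W/m².
CH₄: 0.036 × (√1666 − √734) = 0.036 × (40.8167 − 27.0924) = 0.036 × 13.7243 = 0.4941 W/m².
HFC-134a: ΔF = 0.00016 × (71 − 0) = 0.00016 × 71 = 0.0114 W/m².
Total ΔF = 2.5180 + 0.4941 + 0.0114 = 3.0235 W/m².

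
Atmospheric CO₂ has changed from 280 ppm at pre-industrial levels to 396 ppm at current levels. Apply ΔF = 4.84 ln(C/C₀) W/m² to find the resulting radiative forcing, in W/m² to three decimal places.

CO₂: 4.84 × ln(396/280) = 4.84 × ln(1.41429) = 4.84 × 0.34663 = 1.6777 W/m².

ΔF = 1.678 W/m²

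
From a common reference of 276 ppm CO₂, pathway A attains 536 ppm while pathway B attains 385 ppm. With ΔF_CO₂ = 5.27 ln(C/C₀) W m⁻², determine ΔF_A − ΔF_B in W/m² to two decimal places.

ΔF_A = 5.27 ln(536/276) = 5.27 × 0.66373 = 3.4979 W/m².
ΔF_B = 5.27 ln(385/276) = 5.27 × 0.33284 = 1.7541 W/m².
Difference: 3.4979 − 1.7541 = 1.7438 W/m².

ΔF_A − ΔF_B = 1.74 W/m²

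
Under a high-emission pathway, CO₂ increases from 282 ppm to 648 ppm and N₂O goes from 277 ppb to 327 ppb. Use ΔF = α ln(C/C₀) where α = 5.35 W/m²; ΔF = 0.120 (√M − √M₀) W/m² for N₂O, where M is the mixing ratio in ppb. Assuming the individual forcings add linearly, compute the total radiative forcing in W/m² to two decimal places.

CO₂: 5.35 × ln(648/282) = 5.35 × ln(2.29787) = 5.35 × 0.83198 = 4.4511 W/m².
N₂O: 0.120 × (√327 − √277) = 0.120 × (18.0831 − 16.6433) = 0.120 × 1.4398 = 0.1728 W/m².
Total ΔF = 4.4511 + 0.1728 = 4.6239 W/m².

ΔF = 4.62 W/m²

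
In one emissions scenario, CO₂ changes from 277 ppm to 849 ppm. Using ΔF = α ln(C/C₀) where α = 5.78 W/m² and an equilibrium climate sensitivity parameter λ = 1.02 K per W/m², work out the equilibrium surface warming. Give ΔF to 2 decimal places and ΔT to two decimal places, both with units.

ΔF = 6.47 W/m²; ΔT = 6.60 K

CO₂: 5.78 × ln(849/277) = 5.78 × ln(3.06498) = 5.78 × 1.12004 = 6.4738 W/m².
ΔT = λ ΔF = 1.02 × 6.47 = 6.5994 K.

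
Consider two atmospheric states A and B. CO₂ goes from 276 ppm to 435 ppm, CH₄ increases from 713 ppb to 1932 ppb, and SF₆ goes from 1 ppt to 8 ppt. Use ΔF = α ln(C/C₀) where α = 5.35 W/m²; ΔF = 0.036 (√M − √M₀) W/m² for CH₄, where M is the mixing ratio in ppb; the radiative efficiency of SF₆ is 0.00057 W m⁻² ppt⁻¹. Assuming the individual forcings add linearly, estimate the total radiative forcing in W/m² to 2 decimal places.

ΔF = 3.06 W/m²

CO₂: 5.35 × ln(435/276) = 5.35 × ln(1.57609) = 5.35 × 0.45495 = 2.4340 W/m².
CH₄: 0.036 × (√1932 − √713) = 0.036 × (43.9545 − 26.7021) = 0.036 × 17.2524 = 0.6211 W/m².
SF₆: ΔF = 0.00057 × (8 − 1) = 0.00057 × 7 = 0.0040 W/m².
Total ΔF = 2.4340 + 0.6211 + 0.0040 = 3.0591 W/m².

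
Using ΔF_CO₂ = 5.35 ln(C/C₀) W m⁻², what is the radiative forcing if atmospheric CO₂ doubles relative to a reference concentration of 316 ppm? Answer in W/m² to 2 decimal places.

ΔF = 3.71 W/m²

Because the forcing depends only on the ratio C/C₀, the initial concentration does not enter.
ΔF = 5.35 × ln(2) = 5.35 × 0.69315 = 3.7084 W/m².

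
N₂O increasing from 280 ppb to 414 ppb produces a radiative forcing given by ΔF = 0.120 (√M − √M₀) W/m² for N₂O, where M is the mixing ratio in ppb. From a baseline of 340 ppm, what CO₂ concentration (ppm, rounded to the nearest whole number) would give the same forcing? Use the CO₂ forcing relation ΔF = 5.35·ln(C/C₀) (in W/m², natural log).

C ≈ 369 ppm

N₂O forcing: 0.120 × (√414 − √280) = 0.120 × (20.3470 − 16.7332) = 0.120 × 3.6138 = 0.43366 W/m².
Set 5.35 ln(C/340) = 0.43366: ln(C/340) = 0.43366/5.35 = 0.08106, so C = 340 × e^0.08106 = 340 × 1.08444 = 368.71 ppm.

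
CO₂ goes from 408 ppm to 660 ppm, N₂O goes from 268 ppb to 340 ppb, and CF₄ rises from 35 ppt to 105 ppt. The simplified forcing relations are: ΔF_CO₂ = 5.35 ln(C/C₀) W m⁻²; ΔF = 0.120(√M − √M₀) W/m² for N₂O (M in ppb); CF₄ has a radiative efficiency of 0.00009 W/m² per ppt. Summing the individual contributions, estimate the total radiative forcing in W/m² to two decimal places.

ΔF = 2.83 W/m²

CO₂: 5.35 × ln(660/408) = 5.35 × ln(1.61765) = 5.35 × 0.48097 = 2.5732 W/m².
N₂O: 0.120 × (√340 − √268) = 0.120 × (18.4391 − 16.3707) = 0.120 × 2.0684 = 0.2482 W/m².
CF₄: ΔF = 0.00009 × (105 − 35) = 0.00009 × 70 = 0.0063 W/m².
Total ΔF = 2.5732 + 0.2482 + 0.0063 = 2.8277 W/m².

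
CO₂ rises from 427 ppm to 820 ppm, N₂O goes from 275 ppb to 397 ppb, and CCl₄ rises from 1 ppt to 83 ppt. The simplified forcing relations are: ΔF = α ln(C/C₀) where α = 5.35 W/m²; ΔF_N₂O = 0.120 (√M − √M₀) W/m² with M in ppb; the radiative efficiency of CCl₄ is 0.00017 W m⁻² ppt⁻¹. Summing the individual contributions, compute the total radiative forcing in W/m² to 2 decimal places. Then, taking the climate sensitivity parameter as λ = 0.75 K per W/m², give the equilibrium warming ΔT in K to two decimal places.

CO₂: 5.35 × ln(820/427) = 5.35 × ln(1.92037) = 5.35 × 0.65252 = 3.4910 W/m².
N₂O: 0.120 × (√397 − √275) = 0.120 × (19.9249 − 16.5831) = 0.120 × 3.3418 = 0.4010 W/m².
CCl₄: ΔF = 0.00017 × (83 − 1) = 0.00017 × 82 = 0.0139 W/m².
Total ΔF = 3.4910 + 0.4010 + 0.0139 = 3.9059 W/m².
ΔT = λ ΔF = 0.75 × 3.91 = 2.9325 K.

ΔF = 3.91 W/m²; ΔT = 2.93 K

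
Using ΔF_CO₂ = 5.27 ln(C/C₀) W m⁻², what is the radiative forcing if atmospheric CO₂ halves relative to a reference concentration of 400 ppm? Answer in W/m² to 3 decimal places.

ΔF = 5.27 × ln(0.5) = 5.27 × -0.69315 = -3.6529 W/m².

ΔF = -3.653 W/m²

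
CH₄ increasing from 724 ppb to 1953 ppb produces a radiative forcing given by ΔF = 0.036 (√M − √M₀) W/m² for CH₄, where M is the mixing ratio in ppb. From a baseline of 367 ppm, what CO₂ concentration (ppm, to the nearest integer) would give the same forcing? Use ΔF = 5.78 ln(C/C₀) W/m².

C ≈ 409 ppm

CH₄ forcing: 0.036 × (√1953 − √724) = 0.036 × (44.1928 − 26.9072) = 0.036 × 17.2856 = 0.62228 W/m².
Set 5.78 ln(C/367) = 0.62228: ln(C/367) = 0.62228/5.78 = 0.10766, so C = 367 × e^0.10766 = 367 × 1.11367 = 408.72 ppm.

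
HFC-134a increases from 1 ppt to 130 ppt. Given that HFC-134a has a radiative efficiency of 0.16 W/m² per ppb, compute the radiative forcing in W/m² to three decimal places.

ΔF = 0.021 W/m²

HFC-134a: Δ = 130 − 1 = 129 ppt = 0.129 ppb; ΔF = 0.16 × 0.129 = 0.0206 W/m².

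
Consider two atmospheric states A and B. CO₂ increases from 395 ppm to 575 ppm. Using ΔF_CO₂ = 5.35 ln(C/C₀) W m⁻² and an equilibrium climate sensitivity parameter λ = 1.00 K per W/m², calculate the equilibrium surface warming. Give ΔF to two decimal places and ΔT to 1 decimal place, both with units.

ΔF = 2.01 W/m²; ΔT = 2.0 K

CO₂: 5.35 × ln(575/395) = 5.35 × ln(1.45570) = 5.35 × 0.37549 = 2.0089 W/m².
ΔT = λ ΔF = 1.00 × 2.01 = 2.0100 K.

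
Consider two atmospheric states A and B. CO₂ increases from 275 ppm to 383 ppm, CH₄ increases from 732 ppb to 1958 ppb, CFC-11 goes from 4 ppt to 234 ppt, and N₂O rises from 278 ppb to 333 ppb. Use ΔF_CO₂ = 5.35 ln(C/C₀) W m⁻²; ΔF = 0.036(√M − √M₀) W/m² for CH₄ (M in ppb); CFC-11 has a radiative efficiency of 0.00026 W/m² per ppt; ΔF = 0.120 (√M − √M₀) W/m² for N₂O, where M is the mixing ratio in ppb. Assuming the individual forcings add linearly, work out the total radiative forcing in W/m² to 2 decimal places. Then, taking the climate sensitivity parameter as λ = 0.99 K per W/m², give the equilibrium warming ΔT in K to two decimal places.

ΔF = 2.64 W/m²; ΔT = 2.61 K

CO₂: 5.35 × ln(383/275) = 5.35 × ln(1.39273) = 5.35 × 0.33127 = 1.7723 W/m².
CH₄: 0.036 × (√1958 − √732) = 0.036 × (44.2493 − 27.0555) = 0.036 × 17.1938 = 0.6190 W/m².
CFC-11: ΔF = 0.00026 × (234 − 4) = 0.00026 × 230 = 0.0598 W/m².
N₂O: 0.120 × (√333 − √278) = 0.120 × (18.2483 − 16.6733) = 0.120 × 1.5750 = 0.1890 W/m².
Total ΔF = 1.7723 + 0.6190 + 0.0598 + 0.1890 = 2.6401 W/m².
ΔT = λ ΔF = 0.99 × 2.64 = 2.6136 K.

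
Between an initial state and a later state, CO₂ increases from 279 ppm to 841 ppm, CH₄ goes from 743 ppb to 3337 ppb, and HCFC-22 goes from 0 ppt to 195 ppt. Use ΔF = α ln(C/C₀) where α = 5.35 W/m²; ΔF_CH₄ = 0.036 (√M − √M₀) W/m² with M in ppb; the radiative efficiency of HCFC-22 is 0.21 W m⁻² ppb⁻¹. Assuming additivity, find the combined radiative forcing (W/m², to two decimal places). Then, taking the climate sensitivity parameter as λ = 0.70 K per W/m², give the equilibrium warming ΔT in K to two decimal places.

CO₂: 5.35 × ln(841/279) = 5.35 × ln(3.01434) = 5.35 × 1.10338 = 5.9031 W/m².
CH₄: 0.036 × (√3337 − √743) = 0.036 × (57.7668 − 27.2580) = 0.036 × 30.5088 = 1.0983 W/m².
HCFC-22: Δ = 195 − 0 = 195 ppt = 0.195 ppb; ΔF = 0.21 × 0.195 = 0.0410 W/m².
Total ΔF = 5.9031 + 1.0983 + 0.0410 = 7.0424 W/m².
ΔT = λ ΔF = 0.70 × 7.04 = 4.9280 K.

ΔF = 7.04 W/m²; ΔT = 4.93 K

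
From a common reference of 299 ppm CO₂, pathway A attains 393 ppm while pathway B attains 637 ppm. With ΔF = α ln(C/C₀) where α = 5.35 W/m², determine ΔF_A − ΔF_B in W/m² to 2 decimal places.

ΔF_A = 5.35 ln(393/299) = 5.35 × 0.27337 = 1.4625 W/m².
ΔF_B = 5.35 ln(637/299) = 5.35 × 0.75633 = 4.0464 W/m².
Difference: 1.4625 − 4.0464 = -2.5839 W/m².

ΔF_A − ΔF_B = -2.58 W/m²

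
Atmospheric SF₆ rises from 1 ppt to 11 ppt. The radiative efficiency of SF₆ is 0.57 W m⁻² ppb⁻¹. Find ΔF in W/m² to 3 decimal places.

ΔF = 0.006 W/m²

SF₆: Δ = 11 − 1 = 10 ppt = 0.010 ppb; ΔF = 0.57 × 0.010 = 0.0057 W/m².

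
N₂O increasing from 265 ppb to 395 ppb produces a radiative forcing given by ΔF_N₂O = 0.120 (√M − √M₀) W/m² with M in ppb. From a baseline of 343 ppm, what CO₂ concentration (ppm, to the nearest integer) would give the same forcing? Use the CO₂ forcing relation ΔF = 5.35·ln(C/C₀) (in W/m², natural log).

C ≈ 372 ppm

N₂O forcing: 0.120 × (√395 − √265) = 0.120 × (19.8746 − 16.2788) = 0.120 × 3.5958 = 0.43150 W/m².
Set 5.35 ln(C/343) = 0.43150: ln(C/343) = 0.43150/5.35 = 0.08065, so C = 343 × e^0.08065 = 343 × 1.08399 = 371.81 ppm.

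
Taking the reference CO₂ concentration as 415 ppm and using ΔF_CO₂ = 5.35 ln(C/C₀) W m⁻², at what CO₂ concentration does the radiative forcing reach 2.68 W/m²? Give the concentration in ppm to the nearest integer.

C ≈ 685 ppm

Set 5.35 ln(C/415) = 2.68, so ln(C/415) = 2.68/5.35 = 0.50093.
Then C/415 = e^0.50093 = 1.65026, giving C = 415 × 1.65026 = 684.86 ppm.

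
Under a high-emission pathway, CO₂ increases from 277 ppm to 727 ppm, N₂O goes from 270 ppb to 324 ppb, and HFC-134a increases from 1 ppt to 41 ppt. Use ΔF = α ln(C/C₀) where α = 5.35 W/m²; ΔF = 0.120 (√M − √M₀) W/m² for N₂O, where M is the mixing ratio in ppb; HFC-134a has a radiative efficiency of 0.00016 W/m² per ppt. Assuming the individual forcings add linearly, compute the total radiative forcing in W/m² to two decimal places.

CO₂: 5.35 × ln(727/277) = 5.35 × ln(2.62455) = 5.35 × 0.96491 = 5.1623 W/m².
N₂O: 0.120 × (√324 − √270) = 0.120 × (18.0000 − 16.4317) = 0.120 × 1.5683 = 0.1882 W/m².
HFC-134a: ΔF = 0.00016 × (41 − 1) = 0.00016 × 40 = 0.0064 W/m².
Total ΔF = 5.1623 + 0.1882 + 0.0064 = 5.3569 W/m².

ΔF = 5.36 W/m²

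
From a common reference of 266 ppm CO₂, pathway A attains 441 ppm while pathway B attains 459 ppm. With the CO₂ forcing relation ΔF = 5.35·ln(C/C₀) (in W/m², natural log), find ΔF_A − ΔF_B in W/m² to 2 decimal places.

ΔF_A − ΔF_B = -0.21 W/m²

ΔF_A = 5.35 ln(441/266) = 5.35 × 0.50555 = 2.7047 W/m².
ΔF_B = 5.35 ln(459/266) = 5.35 × 0.54555 = 2.9187 W/m².
Difference: 2.7047 − 2.9187 = -0.2140 W/m².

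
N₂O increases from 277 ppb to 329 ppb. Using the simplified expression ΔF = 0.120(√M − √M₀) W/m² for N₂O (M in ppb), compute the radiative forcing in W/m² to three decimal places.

ΔF = 0.179 W/m²

N₂O: 0.120 × (√329 − √277) = 0.120 × (18.1384 − 16.6433) = 0.120 × 1.4951 = 0.1794 W/m².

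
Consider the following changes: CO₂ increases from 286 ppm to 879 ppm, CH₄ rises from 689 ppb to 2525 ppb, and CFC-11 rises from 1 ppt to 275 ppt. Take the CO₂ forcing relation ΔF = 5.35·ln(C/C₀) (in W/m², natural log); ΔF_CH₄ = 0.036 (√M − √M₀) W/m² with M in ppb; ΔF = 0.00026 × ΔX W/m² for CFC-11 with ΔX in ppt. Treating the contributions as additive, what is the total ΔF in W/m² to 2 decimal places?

CO₂: 5.35 × ln(879/286) = 5.35 × ln(3.07343) = 5.35 × 1.12279 = 6.0069 W/m².
CH₄: 0.036 × (√2525 − √689) = 0.036 × (50.2494 − 26.2488) = 0.036 × 24.0006 = 0.8640 W/m².
CFC-11: ΔF = 0.00026 × (275 − 1) = 0.00026 × 274 = 0.0712 W/m².
Total ΔF = 6.0069 + 0.8640 + 0.0712 = 6.9421 W/m².

ΔF = 6.94 W/m²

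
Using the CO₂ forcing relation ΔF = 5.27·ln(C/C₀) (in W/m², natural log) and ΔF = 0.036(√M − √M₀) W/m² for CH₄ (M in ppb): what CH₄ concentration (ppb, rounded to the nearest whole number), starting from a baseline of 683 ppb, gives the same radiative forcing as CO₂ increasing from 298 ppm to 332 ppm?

CO₂ forcing: 5.27 × ln(332/298) = 5.27 × 0.108041 = 0.56938 W/m².
Set 0.036(√M − √683) = 0.56938: √M = 0.56938/0.036 + √683 = 15.8161 + 26.1343 = 41.9504.
M = (41.9504)² = 1759.84 ppb.

M ≈ 1760 ppb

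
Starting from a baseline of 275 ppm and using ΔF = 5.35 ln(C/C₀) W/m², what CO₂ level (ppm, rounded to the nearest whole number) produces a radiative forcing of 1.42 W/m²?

C ≈ 359 ppm

Set 5.35 ln(C/275) = 1.42, so ln(C/275) = 1.42/5.35 = 0.26542.
Then C/275 = e^0.26542 = 1.30398, giving C = 275 × 1.30398 = 358.59 ppm.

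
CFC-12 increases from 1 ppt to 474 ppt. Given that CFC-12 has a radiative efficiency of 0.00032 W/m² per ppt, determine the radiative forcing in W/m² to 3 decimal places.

ΔF = 0.151 W/m²

CFC-12: ΔF = 0.00032 × (474 − 1) = 0.00032 × 473 = 0.1514 W/m².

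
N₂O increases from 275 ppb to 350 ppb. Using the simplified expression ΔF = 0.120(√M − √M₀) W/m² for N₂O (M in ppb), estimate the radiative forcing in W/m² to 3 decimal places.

N₂O: 0.120 × (√350 − √275) = 0.120 × (18.7083 − 16.5831) = 0.120 × 2.1252 = 0.2550 W/m².

ΔF = 0.255 W/m²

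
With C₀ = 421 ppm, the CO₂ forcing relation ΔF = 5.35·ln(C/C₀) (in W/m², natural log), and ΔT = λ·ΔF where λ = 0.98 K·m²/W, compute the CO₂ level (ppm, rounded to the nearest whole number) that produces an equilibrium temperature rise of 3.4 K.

C ≈ 805 ppm

Required forcing: ΔF = ΔT/λ = 3.4/0.98 = 3.4694 W/m².
Then ln(C/421) = ΔF/5.35 = 3.4694/5.35 = 0.64849.
So C = 421 × e^0.64849 = 421 × 1.91265 = 805.23 ppm.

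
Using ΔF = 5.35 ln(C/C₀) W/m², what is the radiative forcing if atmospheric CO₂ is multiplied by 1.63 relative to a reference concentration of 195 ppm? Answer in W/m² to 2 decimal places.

ΔF = 2.61 W/m²

ΔF = 5.35 × ln(1.63) = 5.35 × 0.48858 = 2.6139 W/m².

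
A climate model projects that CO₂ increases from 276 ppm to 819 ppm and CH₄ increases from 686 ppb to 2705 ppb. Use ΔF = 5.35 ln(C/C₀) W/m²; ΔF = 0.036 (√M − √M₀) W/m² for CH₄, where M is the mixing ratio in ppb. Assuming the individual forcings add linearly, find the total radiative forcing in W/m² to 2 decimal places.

ΔF = 6.75 W/m²

CO₂: 5.35 × ln(819/276) = 5.35 × ln(2.96739) = 5.35 × 1.08768 = 5.8191 W/m².
CH₄: 0.036 × (√2705 − √686) = 0.036 × (52.0096 − 26.1916) = 0.036 × 25.8180 = 0.9294 W/m².
Total ΔF = 5.8191 + 0.9294 = 6.7485 W/m².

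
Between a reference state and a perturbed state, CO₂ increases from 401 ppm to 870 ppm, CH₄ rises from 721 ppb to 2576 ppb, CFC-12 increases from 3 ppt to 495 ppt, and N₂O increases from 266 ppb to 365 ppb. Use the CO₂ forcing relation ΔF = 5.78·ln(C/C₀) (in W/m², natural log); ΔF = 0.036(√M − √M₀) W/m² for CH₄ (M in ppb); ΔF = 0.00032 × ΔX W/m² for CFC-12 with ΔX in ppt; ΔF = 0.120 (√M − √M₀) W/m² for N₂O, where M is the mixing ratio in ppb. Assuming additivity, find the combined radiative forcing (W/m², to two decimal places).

ΔF = 5.83 W/m²

CO₂: 5.78 × ln(870/401) = 5.78 × ln(2.16958) = 5.78 × 0.77453 = 4.4768 W/m².
CH₄: 0.036 × (√2576 − √721) = 0.036 × (50.7543 − 26.8514) = 0.036 × 23.9029 = 0.8605 W/m².
CFC-12: ΔF = 0.00032 × (495 − 3) = 0.00032 × 492 = 0.1574 W/m².
N₂O: 0.120 × (√365 − √266) = 0.120 × (19.1050 − 16.3095) = 0.120 × 2.7955 = 0.3355 W/m².
Total ΔF = 4.4768 + 0.8605 + 0.1574 + 0.3355 = 5.8302 W/m².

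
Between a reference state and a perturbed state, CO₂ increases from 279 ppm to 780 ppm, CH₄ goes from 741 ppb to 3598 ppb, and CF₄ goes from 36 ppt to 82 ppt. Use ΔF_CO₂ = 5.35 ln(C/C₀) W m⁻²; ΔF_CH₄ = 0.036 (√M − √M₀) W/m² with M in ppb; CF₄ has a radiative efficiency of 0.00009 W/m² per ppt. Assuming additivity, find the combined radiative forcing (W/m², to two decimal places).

ΔF = 6.68 W/m²

CO₂: 5.35 × ln(780/279) = 5.35 × ln(2.79570) = 5.35 × 1.02808 = 5.5002 W/m².
CH₄: 0.036 × (√3598 − √741) = 0.036 × (59.9833 − 27.2213) = 0.036 × 32.7620 = 1.1794 W/m².
CF₄: ΔF = 0.00009 × (82 − 36) = 0.00009 × 46 = 0.0041 W/m².
Total ΔF = 5.5002 + 1.1794 + 0.0041 = 6.6837 W/m².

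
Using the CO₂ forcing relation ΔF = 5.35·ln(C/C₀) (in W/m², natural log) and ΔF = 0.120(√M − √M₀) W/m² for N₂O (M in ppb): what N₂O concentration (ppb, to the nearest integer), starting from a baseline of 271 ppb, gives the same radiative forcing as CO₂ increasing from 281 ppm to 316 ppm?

CO₂ forcing: 5.35 × ln(316/281) = 5.35 × 0.117388 = 0.62803 W/m².
Set 0.120(√M − √271) = 0.62803: √M = 0.62803/0.120 + √271 = 5.2336 + 16.4621 = 21.6957.
M = (21.6957)² = 470.70 ppb.

M ≈ 471 ppb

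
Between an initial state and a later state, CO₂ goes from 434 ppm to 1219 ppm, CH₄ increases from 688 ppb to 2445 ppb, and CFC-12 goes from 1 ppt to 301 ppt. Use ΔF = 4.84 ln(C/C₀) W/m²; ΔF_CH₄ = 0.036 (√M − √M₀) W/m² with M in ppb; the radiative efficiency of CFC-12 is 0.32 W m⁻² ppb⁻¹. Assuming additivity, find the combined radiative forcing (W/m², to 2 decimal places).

CO₂: 4.84 × ln(1219/434) = 4.84 × ln(2.80876) = 4.84 × 1.03274 = 4.9985 W/m².
CH₄: 0.036 × (√2445 − √688) = 0.036 × (49.4469 − 26.2298) = 0.036 × 23.2171 = 0.8358 W/m².
CFC-12: Δ = 301 − 1 = 300 ppt = 0.300 ppb; ΔF = 0.32 × 0.300 = 0.0960 W/m².
Total ΔF = 4.9985 + 0.8358 + 0.0960 = 5.9303 W/m².

ΔF = 5.93 W/m²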